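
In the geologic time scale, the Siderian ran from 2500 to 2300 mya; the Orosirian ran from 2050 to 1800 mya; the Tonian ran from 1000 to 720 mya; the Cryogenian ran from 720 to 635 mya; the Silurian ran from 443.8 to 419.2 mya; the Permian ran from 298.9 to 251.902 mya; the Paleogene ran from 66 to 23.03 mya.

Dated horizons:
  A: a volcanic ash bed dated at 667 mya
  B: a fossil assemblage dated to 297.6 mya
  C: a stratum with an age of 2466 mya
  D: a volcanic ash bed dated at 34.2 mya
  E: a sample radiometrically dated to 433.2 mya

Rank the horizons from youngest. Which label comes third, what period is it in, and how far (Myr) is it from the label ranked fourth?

E, in the Silurian; 233.8 million years to A

Smaller Ma means younger, so youngest first: D 34.2 < B 297.6 < E 433.2 < A 667 < C 2466.
Counting 3 along gives E (433.2 Ma); the excerpt puts that inside the Silurian, 443.8–419.2 Ma.
Next in line is A (667 Ma), and 667 − 433.2 = 233.8 Myr.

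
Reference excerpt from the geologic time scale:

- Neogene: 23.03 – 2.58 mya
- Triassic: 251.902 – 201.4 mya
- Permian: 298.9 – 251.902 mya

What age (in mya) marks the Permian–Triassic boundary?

251.902 mya

The Permian ends and the Triassic begins at 251.902 mya.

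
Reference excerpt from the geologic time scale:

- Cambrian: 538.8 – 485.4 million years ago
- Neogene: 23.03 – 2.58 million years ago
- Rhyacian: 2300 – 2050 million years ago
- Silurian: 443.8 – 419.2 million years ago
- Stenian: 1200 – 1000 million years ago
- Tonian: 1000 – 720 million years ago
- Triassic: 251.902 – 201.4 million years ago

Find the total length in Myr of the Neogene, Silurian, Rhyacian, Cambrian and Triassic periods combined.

398.952 million years

Each duration: Neogene = 20.45; Silurian = 24.6; Rhyacian = 250; Cambrian = 53.4; Triassic = 50.502.
Sum: 20.45 + 24.6 + 250 + 53.4 + 50.502 = 398.952 Myr.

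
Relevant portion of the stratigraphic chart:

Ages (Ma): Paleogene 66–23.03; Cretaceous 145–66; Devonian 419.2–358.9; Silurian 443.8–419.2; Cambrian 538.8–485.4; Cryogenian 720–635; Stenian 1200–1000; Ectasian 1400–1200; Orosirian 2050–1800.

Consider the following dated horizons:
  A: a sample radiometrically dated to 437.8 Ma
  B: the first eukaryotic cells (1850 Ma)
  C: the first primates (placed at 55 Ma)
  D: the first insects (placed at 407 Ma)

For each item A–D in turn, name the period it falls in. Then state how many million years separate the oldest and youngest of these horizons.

A — Silurian; B — Orosirian; C — Paleogene; D — Devonian; span 1795 million years

Match each age against the start–end ranges in the excerpt: A = 437.8 Ma → Silurian (443.8–419.2); B = 1850 Ma → Orosirian (2050–1800); C = 55 Ma → Paleogene (66–23.03); D = 407 Ma → Devonian (419.2–358.9).
The largest age is 1850 Ma and the smallest is 55 Ma; their difference is 1795 Myr.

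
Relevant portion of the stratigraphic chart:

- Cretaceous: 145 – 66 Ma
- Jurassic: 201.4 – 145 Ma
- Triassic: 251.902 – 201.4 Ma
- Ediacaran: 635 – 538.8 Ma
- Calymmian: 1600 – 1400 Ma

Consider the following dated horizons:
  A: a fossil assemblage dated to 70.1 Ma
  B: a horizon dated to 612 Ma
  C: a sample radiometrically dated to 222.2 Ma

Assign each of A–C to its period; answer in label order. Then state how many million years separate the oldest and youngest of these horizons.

Match each age against the start–end ranges in the excerpt: A = 70.1 Ma → Cretaceous (145–66); B = 612 Ma → Ediacaran (635–538.8); C = 222.2 Ma → Triassic (251.902–201.4).
The largest age is 612 Ma and the smallest is 70.1 Ma; their difference is 541.9 Myr.

A — Cretaceous; B — Ediacaran; C — Triassic; span 541.9 million years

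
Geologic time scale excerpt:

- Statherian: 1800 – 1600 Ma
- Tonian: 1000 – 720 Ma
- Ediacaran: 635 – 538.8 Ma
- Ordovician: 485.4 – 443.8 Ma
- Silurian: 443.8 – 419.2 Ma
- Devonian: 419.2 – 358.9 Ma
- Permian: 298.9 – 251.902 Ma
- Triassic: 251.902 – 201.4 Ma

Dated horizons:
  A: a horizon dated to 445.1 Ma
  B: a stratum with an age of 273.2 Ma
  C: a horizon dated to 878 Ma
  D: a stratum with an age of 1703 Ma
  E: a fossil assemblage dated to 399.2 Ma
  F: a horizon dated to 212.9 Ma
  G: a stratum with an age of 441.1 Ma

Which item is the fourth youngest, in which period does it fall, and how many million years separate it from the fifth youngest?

Sorted youngest-first by Ma: F (212.9), B (273.2), E (399.2), G (441.1), A (445.1), C (878), D (1703).
The fourth youngest is G at 441.1 Ma, which lies in 443.8–419.2 Ma: the Silurian.
The fifth youngest is A at 445.1 Ma; separation = |441.1 − 445.1| = 4 Myr.

G, in the Silurian; 4 million years to A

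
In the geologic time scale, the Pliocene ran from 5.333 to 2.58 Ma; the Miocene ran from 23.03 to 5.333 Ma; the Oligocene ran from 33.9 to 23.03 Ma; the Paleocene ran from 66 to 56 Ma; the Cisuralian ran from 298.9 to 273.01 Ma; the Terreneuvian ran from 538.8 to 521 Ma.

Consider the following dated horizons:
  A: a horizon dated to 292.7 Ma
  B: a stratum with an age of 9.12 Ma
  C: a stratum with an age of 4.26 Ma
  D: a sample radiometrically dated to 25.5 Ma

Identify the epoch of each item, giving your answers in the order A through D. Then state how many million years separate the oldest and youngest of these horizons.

Match each age against the start–end ranges in the excerpt: A = 292.7 Ma → Cisuralian (298.9–273.01); B = 9.12 Ma → Miocene (23.03–5.333); C = 4.26 Ma → Pliocene (5.333–2.58); D = 25.5 Ma → Oligocene (33.9–23.03).
The largest age is 292.7 Ma and the smallest is 4.26 Ma; their difference is 288.44 Myr.

A — Cisuralian; B — Miocene; C — Pliocene; D — Oligocene; span 288.44 million years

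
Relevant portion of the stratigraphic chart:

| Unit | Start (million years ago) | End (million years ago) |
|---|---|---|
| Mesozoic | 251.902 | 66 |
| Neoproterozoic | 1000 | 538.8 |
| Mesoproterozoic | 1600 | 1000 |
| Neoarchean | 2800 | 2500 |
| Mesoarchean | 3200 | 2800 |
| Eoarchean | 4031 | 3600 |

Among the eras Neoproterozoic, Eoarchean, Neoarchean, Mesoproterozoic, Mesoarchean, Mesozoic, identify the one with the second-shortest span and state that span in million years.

Durations: Neoproterozoic 461.2; Eoarchean 431; Neoarchean 300; Mesoproterozoic 600; Mesoarchean 400; Mesozoic 185.902 Myr.
Sorted shortest-first: Mesozoic (185.902), Neoarchean (300), Mesoarchean (400), Eoarchean (431), Neoproterozoic (461.2), Mesoproterozoic (600).
The second shortest is Neoarchean at 300 Myr.

Neoarchean, 300 million years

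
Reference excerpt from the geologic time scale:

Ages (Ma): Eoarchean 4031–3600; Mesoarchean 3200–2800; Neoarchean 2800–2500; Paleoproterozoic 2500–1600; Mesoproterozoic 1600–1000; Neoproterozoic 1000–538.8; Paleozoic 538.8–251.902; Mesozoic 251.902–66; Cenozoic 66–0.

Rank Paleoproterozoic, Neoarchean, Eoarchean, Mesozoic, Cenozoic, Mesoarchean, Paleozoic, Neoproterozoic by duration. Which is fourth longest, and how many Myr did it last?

Durations: Paleoproterozoic 900; Neoarchean 300; Eoarchean 431; Mesozoic 185.902; Cenozoic 66; Mesoarchean 400; Paleozoic 286.898; Neoproterozoic 461.2 Myr.
Sorted longest-first: Paleoproterozoic (900), Neoproterozoic (461.2), Eoarchean (431), Mesoarchean (400), Neoarchean (300), Paleozoic (286.898), Mesozoic (185.902), Cenozoic (66).
The fourth longest is Mesoarchean at 400 Myr.

Mesoarchean, 400 million years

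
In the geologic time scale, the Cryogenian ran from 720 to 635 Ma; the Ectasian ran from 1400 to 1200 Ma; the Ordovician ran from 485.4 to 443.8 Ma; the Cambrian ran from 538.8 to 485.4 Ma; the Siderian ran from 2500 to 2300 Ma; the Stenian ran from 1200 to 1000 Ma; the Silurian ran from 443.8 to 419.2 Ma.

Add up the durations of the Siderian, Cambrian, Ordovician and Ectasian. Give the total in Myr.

495 million years

Each duration: Siderian = 200; Cambrian = 53.4; Ordovician = 41.6; Ectasian = 200.
Sum: 200 + 53.4 + 41.6 + 200 = 495 Myr.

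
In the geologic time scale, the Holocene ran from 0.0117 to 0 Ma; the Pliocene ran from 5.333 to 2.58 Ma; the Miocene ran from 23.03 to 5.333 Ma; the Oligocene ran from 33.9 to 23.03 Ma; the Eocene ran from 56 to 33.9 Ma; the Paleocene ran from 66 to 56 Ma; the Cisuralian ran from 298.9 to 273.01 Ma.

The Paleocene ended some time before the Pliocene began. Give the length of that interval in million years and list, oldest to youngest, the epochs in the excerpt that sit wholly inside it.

End of Paleocene = 56 Ma; start of Pliocene = 5.333 Ma.
Gap = 56 − 5.333 = 50.667 Myr.
Epochs wholly inside 56–5.333 Ma: Eocene (56–33.9), Oligocene (33.9–23.03), Miocene (23.03–5.333).

50.667 million years; Eocene, Oligocene, Miocene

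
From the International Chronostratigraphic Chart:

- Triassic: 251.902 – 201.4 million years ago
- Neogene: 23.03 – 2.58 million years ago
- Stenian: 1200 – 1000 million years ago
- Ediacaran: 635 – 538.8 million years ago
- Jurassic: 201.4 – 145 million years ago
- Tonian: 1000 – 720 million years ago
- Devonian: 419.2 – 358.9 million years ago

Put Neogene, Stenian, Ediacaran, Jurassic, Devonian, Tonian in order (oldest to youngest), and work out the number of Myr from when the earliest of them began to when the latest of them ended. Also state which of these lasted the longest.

From the excerpt: Neogene 23.03–2.58; Stenian 1200–1000; Ediacaran 635–538.8; Jurassic 201.4–145; Devonian 419.2–358.9; Tonian 1000–720 (Ma).
Larger Ma is earlier, so the oldest is Stenian and the youngest is Neogene; oldest to youngest: Stenian, Tonian, Ediacaran, Devonian, Jurassic, Neogene.
Oldest start 1200 minus youngest end 2.58 gives 1197.42 Myr overall.
Individual lengths (start − end): Jurassic 56.4; Ediacaran 96.2; Devonian 60.3; Tonian 280; Neogene 20.45; Stenian 200. The largest is Tonian at 280 Myr.

Stenian → Tonian → Ediacaran → Devonian → Jurassic → Neogene; total span 1197.42 Myr; longest is Tonian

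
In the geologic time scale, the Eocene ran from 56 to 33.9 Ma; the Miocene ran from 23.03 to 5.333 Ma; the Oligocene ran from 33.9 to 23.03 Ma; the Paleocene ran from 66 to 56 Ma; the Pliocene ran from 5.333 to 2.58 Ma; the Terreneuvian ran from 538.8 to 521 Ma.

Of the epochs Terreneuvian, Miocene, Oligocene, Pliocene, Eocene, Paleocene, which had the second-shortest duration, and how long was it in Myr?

Start − end for each: Terreneuvian 538.8 − 521 = 17.8; Miocene 23.03 − 5.333 = 17.697; Oligocene 33.9 − 23.03 = 10.87; Pliocene 5.333 − 2.58 = 2.753; Eocene 56 − 33.9 = 22.1; Paleocene 66 − 56 = 10.
Ranking these from shortest: Pliocene < Paleocene < Oligocene < Miocene < Terreneuvian < Eocene.
Position 2 in that ranking is Paleocene, which lasted 10 Myr.

Paleocene, 10 million years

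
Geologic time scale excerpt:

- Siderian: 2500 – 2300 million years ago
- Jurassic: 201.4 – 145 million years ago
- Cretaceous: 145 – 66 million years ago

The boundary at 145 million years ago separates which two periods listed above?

The Jurassic ends at 145 million years ago and the Cretaceous begins at 145 million years ago, so they share that boundary.

Jurassic and Cretaceous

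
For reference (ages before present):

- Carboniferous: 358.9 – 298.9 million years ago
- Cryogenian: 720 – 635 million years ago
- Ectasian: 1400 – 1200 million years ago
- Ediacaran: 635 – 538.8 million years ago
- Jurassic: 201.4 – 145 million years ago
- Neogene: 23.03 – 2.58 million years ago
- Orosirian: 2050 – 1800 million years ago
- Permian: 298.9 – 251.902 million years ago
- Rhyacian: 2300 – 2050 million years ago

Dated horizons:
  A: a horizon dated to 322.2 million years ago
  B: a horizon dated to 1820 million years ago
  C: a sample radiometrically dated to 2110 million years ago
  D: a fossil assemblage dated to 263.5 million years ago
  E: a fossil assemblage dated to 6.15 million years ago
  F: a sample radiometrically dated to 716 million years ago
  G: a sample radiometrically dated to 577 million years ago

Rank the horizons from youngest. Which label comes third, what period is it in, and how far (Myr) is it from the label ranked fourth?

A, in the Carboniferous; 254.8 million years to G

Sorted youngest-first by Ma: E (6.15), D (263.5), A (322.2), G (577), F (716), B (1820), C (2110).
The third youngest is A at 322.2 Ma, which lies in 358.9–298.9 Ma: the Carboniferous.
The fourth youngest is G at 577 Ma; separation = |322.2 − 577| = 254.8 Myr.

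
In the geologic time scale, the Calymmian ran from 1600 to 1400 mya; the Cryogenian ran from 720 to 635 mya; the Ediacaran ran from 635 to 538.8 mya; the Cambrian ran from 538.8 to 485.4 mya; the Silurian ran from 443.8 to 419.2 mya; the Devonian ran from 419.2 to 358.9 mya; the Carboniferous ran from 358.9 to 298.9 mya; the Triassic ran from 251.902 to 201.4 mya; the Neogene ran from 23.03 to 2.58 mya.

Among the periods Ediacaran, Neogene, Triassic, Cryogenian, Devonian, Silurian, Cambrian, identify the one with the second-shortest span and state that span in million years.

Durations: Ediacaran 96.2; Neogene 20.45; Triassic 50.502; Cryogenian 85; Devonian 60.3; Silurian 24.6; Cambrian 53.4 Myr.
Sorted shortest-first: Neogene (20.45), Silurian (24.6), Triassic (50.502), Cambrian (53.4), Devonian (60.3), Cryogenian (85), Ediacaran (96.2).
The second shortest is Silurian at 24.6 Myr.

Silurian, 24.6 million years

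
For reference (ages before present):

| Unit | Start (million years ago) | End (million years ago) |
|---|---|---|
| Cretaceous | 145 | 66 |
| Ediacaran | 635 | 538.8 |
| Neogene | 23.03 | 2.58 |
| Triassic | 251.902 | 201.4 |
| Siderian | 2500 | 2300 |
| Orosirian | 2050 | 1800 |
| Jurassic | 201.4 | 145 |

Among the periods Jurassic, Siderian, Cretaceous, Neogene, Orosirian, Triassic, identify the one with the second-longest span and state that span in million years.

Start − end for each: Jurassic 201.4 − 145 = 56.4; Siderian 2500 − 2300 = 200; Cretaceous 145 − 66 = 79; Neogene 23.03 − 2.58 = 20.45; Orosirian 2050 − 1800 = 250; Triassic 251.902 − 201.4 = 50.502.
Ranking these from longest: Orosirian > Siderian > Cretaceous > Jurassic > Triassic > Neogene.
Position 2 in that ranking is Siderian, which lasted 200 Myr.

Siderian, 200 million years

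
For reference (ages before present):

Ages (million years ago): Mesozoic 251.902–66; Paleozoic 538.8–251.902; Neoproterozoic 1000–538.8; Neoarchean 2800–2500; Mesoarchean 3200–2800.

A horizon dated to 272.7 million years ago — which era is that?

272.7 Ma lies between 538.8 and 251.902 Ma, so it falls in the Paleozoic.

Paleozoic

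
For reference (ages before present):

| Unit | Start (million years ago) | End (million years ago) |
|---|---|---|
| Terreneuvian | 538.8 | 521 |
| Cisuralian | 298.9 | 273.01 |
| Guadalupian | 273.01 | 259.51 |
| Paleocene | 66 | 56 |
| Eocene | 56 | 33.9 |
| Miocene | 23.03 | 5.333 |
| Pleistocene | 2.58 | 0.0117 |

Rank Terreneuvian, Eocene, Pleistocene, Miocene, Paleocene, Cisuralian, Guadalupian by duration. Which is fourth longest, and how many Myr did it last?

Miocene, 17.697 million years

Start − end for each: Terreneuvian 538.8 − 521 = 17.8; Eocene 56 − 33.9 = 22.1; Pleistocene 2.58 − 0.0117 = 2.5683; Miocene 23.03 − 5.333 = 17.697; Paleocene 66 − 56 = 10; Cisuralian 298.9 − 273.01 = 25.89; Guadalupian 273.01 − 259.51 = 13.5.
Ranking these from longest: Cisuralian > Eocene > Terreneuvian > Miocene > Guadalupian > Paleocene > Pleistocene.
Position 4 in that ranking is Miocene, which lasted 17.697 Myr.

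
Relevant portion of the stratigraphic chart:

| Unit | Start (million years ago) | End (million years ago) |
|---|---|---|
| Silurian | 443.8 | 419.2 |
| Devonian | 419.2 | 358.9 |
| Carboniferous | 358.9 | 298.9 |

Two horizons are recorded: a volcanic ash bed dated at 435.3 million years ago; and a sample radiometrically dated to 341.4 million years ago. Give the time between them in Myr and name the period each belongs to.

93.9 million years apart; the first in the Silurian, the second in the Carboniferous

Elapsed time: 435.3 − 341.4 = 93.9 Myr.
435.3 Ma lies within 443.8–419.2 Ma: Silurian.
341.4 Ma lies within 358.9–298.9 Ma: Carboniferous.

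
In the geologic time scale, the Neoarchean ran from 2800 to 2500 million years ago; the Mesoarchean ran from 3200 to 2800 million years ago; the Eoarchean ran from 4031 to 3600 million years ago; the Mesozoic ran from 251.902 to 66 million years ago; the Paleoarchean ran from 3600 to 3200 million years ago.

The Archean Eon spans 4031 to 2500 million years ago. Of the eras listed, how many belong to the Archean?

Eras inside 4031–2500 Ma: Eoarchean, Paleoarchean, Mesoarchean, Neoarchean — 4 in total.

4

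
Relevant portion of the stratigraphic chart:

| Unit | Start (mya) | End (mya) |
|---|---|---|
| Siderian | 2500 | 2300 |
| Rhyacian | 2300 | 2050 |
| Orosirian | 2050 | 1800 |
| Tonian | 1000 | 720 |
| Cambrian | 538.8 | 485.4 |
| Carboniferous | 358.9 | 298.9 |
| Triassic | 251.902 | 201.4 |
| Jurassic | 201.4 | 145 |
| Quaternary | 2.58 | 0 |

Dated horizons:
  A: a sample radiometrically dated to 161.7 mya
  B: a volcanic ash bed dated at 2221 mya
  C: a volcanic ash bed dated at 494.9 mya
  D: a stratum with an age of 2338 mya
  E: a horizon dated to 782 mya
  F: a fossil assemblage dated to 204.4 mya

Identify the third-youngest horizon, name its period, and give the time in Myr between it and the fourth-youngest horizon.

Sorted youngest-first by Ma: A (161.7), F (204.4), C (494.9), E (782), B (2221), D (2338).
The third youngest is C at 494.9 Ma, which lies in 538.8–485.4 Ma: the Cambrian.
The fourth youngest is E at 782 Ma; separation = |494.9 − 782| = 287.1 Myr.

C, in the Cambrian; 287.1 million years to E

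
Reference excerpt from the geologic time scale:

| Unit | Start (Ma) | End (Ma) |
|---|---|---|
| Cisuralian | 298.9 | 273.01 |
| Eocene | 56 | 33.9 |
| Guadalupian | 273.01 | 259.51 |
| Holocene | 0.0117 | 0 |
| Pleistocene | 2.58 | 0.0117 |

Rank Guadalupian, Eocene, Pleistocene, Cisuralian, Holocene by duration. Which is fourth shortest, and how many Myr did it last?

Durations: Guadalupian 13.5; Eocene 22.1; Pleistocene 2.5683; Cisuralian 25.89; Holocene 0.0117 Myr.
Sorted shortest-first: Holocene (0.0117), Pleistocene (2.5683), Guadalupian (13.5), Eocene (22.1), Cisuralian (25.89).
The fourth shortest is Eocene at 22.1 Myr.

Eocene, 22.1 million years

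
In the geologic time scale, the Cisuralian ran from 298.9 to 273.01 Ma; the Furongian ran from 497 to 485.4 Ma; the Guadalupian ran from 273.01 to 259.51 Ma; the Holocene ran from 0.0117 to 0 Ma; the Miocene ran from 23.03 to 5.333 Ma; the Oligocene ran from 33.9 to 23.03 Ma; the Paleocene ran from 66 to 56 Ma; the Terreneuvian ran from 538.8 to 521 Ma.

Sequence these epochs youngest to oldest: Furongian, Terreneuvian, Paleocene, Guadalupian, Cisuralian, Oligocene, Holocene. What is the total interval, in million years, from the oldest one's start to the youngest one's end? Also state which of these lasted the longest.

From the excerpt: Furongian 497–485.4; Terreneuvian 538.8–521; Paleocene 66–56; Guadalupian 273.01–259.51; Cisuralian 298.9–273.01; Oligocene 33.9–23.03; Holocene 0.0117–0 (Ma).
Larger Ma is earlier, so the oldest is Terreneuvian and the youngest is Holocene; youngest to oldest: Holocene, Oligocene, Paleocene, Guadalupian, Cisuralian, Furongian, Terreneuvian.
Oldest start 538.8 minus youngest end 0 gives 538.8 Myr overall.
Individual lengths (start − end): Cisuralian 25.89; Furongian 11.6; Guadalupian 13.5; Holocene 0.0117; Terreneuvian 17.8; Paleocene 10; Oligocene 10.87. The largest is Cisuralian at 25.89 Myr.

Holocene → Oligocene → Paleocene → Guadalupian → Cisuralian → Furongian → Terreneuvian; total span 538.8 Myr; longest is Cisuralian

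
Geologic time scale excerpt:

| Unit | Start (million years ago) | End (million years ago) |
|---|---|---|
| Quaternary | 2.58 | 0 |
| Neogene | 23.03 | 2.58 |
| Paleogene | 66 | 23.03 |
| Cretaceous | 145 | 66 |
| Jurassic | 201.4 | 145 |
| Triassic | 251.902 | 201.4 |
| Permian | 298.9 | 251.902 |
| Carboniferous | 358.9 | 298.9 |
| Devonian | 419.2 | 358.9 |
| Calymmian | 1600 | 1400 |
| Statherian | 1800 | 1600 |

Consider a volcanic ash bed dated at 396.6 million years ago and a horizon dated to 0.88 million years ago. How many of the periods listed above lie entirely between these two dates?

7

396.6 Ma sits inside the Devonian (419.2–358.9) and 0.88 Ma inside the Quaternary (2.58–0); neither of those is wholly between the two dates.
The listed periods lying completely between them are Carboniferous, Permian, Triassic, Jurassic, Cretaceous, Paleogene, Neogene — 7 in all.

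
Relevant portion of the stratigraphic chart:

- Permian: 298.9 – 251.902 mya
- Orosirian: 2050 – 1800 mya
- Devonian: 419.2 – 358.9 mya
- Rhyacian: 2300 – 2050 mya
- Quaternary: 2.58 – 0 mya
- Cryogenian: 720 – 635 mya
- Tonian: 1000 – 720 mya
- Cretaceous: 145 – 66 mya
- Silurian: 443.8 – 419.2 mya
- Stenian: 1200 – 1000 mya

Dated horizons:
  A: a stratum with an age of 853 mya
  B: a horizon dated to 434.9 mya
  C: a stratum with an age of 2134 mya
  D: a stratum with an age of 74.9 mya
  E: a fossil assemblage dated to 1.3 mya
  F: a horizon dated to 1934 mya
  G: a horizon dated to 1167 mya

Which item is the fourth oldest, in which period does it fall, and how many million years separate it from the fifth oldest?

Sorted oldest-first by Ma: C (2134), F (1934), G (1167), A (853), B (434.9), D (74.9), E (1.3).
The fourth oldest is A at 853 Ma, which lies in 1000–720 Ma: the Tonian.
The fifth oldest is B at 434.9 Ma; separation = |853 − 434.9| = 418.1 Myr.

A, in the Tonian; 418.1 million years to B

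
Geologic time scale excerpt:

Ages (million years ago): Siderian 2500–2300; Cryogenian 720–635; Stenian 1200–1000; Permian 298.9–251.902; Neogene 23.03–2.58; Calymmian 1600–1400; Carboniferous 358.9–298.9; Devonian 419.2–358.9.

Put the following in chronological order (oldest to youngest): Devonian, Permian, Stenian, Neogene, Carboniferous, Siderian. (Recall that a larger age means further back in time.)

Siderian, then Stenian, then Devonian, then Carboniferous, then Permian, then Neogene

Read off each span (Ma): Devonian 419.2–358.9; Permian 298.9–251.902; Stenian 1200–1000; Neogene 23.03–2.58; Carboniferous 358.9–298.9; Siderian 2500–2300.
Larger Ma is older, so oldest→youngest is Siderian, Stenian, Devonian, Carboniferous, Permian, Neogene.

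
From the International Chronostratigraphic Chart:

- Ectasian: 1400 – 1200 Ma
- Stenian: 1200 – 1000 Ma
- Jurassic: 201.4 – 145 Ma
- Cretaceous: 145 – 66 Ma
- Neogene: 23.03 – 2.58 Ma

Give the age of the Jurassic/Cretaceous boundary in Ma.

145 Ma

The Jurassic ends and the Cretaceous begins at 145 Ma.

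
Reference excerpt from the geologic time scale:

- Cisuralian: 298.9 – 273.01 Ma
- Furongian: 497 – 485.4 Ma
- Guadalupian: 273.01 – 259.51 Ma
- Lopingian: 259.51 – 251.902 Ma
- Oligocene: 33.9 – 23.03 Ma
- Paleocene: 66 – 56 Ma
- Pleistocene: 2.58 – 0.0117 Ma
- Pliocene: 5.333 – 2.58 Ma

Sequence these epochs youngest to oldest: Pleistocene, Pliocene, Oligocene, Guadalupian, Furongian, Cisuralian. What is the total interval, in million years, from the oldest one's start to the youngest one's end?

Pleistocene, Pliocene, Oligocene, Guadalupian, Cisuralian, Furongian; total span 496.9883 Myr

From the excerpt: Pleistocene 2.58–0.0117; Pliocene 5.333–2.58; Oligocene 33.9–23.03; Guadalupian 273.01–259.51; Furongian 497–485.4; Cisuralian 298.9–273.01 (Ma).
Larger Ma is earlier, so the oldest is Furongian and the youngest is Pleistocene; youngest to oldest: Pleistocene, Pliocene, Oligocene, Guadalupian, Cisuralian, Furongian.
Oldest start 497 minus youngest end 0.0117 gives 496.9883 Myr overall.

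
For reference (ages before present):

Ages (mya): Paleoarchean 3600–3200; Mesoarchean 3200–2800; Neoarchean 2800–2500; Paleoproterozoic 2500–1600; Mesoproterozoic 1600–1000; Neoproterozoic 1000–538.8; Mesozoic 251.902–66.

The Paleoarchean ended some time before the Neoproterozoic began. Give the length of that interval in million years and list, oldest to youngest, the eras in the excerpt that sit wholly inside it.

The Paleoarchean closes at 3200 Ma and the Neoproterozoic opens at 1000 Ma, so the interval is 3200 − 1000 = 2200 Myr.
An era fits inside if it starts at or after 3200 Ma and ends at or before 1000 Ma; oldest first that gives Mesoarchean, Neoarchean, Paleoproterozoic, Mesoproterozoic.

2200 million years; Mesoarchean, Neoarchean, Paleoproterozoic, Mesoproterozoic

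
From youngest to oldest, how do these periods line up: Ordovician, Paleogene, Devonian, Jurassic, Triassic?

Group by era (each group listed oldest first) — Paleozoic: Ordovician, Devonian; Mesozoic: Triassic, Jurassic; Cenozoic: Paleogene. The eras run Paleozoic → Mesozoic → Cenozoic. Concatenating the groups in that era order and then reversing gives youngest to oldest.

Paleogene → Jurassic → Triassic → Devonian → Ordovician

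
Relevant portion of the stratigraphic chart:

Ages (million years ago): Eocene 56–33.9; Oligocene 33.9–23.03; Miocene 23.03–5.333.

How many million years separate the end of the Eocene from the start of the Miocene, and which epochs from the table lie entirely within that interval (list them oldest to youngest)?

The Eocene closes at 33.9 Ma and the Miocene opens at 23.03 Ma, so the interval is 33.9 − 23.03 = 10.87 Myr.
An epoch fits inside if it starts at or after 33.9 Ma and ends at or before 23.03 Ma; oldest first that gives Oligocene.

10.87 million years; Oligocene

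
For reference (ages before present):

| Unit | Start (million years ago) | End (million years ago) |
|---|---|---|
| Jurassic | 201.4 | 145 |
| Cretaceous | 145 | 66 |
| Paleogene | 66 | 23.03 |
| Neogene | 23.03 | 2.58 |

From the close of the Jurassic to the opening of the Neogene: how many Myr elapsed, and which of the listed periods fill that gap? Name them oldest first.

The Jurassic closes at 145 Ma and the Neogene opens at 23.03 Ma, so the interval is 145 − 23.03 = 121.97 Myr.
A period fits inside if it starts at or after 145 Ma and ends at or before 23.03 Ma; oldest first that gives Cretaceous, Paleogene.

121.97 million years; Cretaceous, Paleogene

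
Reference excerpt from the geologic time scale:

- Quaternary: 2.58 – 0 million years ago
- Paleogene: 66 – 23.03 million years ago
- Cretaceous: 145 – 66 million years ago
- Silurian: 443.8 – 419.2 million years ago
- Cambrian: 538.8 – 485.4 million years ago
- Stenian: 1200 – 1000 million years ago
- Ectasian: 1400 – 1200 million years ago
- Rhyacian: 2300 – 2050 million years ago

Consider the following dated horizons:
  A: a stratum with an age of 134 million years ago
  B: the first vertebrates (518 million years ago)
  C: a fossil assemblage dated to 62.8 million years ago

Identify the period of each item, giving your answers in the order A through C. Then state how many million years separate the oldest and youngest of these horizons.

A: 134 Ma lies in 145–66 Ma, so Cretaceous.
B: 518 Ma lies in 538.8–485.4 Ma, so Cambrian.
C: 62.8 Ma lies in 66–23.03 Ma, so Paleogene.
Oldest = 518 Ma, youngest = 62.8 Ma → span 455.2 Myr.

A — Cretaceous; B — Cambrian; C — Paleogene; span 455.2 million years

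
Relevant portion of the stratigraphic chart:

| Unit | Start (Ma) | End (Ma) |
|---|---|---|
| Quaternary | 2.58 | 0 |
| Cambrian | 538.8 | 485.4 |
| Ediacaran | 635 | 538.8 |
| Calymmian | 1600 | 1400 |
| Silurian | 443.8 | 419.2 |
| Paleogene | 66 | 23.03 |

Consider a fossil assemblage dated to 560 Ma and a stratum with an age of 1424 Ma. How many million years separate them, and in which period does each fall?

Elapsed time: 1424 − 560 = 864 Myr.
560 Ma lies within 635–538.8 Ma: Ediacaran.
1424 Ma lies within 1600–1400 Ma: Calymmian.

864 million years apart; the first in the Ediacaran, the second in the Calymmian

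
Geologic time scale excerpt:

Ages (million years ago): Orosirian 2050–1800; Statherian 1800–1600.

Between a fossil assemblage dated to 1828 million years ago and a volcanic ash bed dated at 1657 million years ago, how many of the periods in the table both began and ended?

0

The older date is 1828 Ma and the younger is 1657 Ma.
No period both begins after 1828 Ma and ends before 1657 Ma, so the count is 0.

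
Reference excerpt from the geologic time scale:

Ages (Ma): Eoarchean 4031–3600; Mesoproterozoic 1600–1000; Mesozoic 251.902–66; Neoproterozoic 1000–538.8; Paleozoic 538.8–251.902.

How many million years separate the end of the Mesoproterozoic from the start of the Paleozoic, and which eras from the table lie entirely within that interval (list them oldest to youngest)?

End of Mesoproterozoic = 1000 Ma; start of Paleozoic = 538.8 Ma.
Gap = 1000 − 538.8 = 461.2 Myr.
Eras wholly inside 1000–538.8 Ma: Neoproterozoic (1000–538.8).

461.2 million years; Neoproterozoic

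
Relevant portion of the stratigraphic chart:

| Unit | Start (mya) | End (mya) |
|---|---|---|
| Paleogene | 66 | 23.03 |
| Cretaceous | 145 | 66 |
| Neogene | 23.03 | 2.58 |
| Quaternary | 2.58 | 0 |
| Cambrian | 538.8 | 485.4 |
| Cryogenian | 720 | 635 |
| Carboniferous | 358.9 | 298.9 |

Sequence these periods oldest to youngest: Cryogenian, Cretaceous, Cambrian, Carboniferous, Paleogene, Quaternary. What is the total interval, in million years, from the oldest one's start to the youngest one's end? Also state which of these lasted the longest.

Start ages (Ma): Cryogenian 720, Cambrian 538.8, Carboniferous 358.9, Cretaceous 145, Paleogene 66, Quaternary 2.58.
Ordered oldest to youngest: Cryogenian, Cambrian, Carboniferous, Cretaceous, Paleogene, Quaternary.
Span = 720 − 0 = 720 Myr.
Durations: Quaternary 2.58, Cretaceous 79, Carboniferous 60, Paleogene 42.97, Cryogenian 85, Cambrian 53.4 → longest is Cryogenian (85 Myr).

Cryogenian, Cambrian, Carboniferous, Cretaceous, Paleogene, Quaternary; total span 720 Myr; longest is Cryogenian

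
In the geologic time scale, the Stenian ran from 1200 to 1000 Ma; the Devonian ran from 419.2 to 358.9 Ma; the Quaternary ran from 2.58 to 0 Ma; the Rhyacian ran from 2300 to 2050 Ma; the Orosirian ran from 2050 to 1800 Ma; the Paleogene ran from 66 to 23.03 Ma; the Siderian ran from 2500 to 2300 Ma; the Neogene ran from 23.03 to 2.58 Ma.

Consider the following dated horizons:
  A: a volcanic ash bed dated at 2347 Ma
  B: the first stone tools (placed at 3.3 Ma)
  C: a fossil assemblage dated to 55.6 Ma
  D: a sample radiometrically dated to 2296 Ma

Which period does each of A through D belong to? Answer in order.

Match each age against the start–end ranges in the excerpt: A = 2347 Ma → Siderian (2500–2300); B = 3.3 Ma → Neogene (23.03–2.58); C = 55.6 Ma → Paleogene (66–23.03); D = 2296 Ma → Rhyacian (2300–2050).

A — Siderian; B — Neogene; C — Paleogene; D — Rhyacian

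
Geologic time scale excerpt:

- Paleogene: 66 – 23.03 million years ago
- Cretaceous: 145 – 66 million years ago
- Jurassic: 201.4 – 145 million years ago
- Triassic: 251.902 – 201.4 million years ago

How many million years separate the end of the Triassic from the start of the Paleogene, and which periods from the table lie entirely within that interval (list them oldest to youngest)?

135.4 million years; Jurassic, Cretaceous

The Triassic closes at 201.4 Ma and the Paleogene opens at 66 Ma, so the interval is 201.4 − 66 = 135.4 Myr.
A period fits inside if it starts at or after 201.4 Ma and ends at or before 66 Ma; oldest first that gives Jurassic, Cretaceous.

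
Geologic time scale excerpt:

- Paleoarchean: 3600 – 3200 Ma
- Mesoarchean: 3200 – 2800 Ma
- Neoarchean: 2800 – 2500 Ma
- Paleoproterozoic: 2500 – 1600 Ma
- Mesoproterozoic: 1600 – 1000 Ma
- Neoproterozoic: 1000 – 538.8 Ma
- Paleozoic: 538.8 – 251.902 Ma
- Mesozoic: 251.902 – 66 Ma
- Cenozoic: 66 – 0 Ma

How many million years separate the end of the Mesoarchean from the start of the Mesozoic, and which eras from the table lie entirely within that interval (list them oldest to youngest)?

The Mesoarchean closes at 2800 Ma and the Mesozoic opens at 251.902 Ma, so the interval is 2800 − 251.902 = 2548.098 Myr.
An era fits inside if it starts at or after 2800 Ma and ends at or before 251.902 Ma; oldest first that gives Neoarchean, Paleoproterozoic, Mesoproterozoic, Neoproterozoic, Paleozoic.

2548.098 million years; Neoarchean, Paleoproterozoic, Mesoproterozoic, Neoproterozoic, Paleozoic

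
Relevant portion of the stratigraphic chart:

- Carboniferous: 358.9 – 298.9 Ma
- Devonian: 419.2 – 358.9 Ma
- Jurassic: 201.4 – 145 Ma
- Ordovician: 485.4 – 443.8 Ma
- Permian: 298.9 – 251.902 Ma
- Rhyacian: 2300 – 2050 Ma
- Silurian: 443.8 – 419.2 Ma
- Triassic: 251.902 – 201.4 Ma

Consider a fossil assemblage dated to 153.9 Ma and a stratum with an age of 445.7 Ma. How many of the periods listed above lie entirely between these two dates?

5

The older date is 445.7 Ma and the younger is 153.9 Ma.
Periods with start < 445.7 and end > 153.9 Ma: Silurian (443.8–419.2), Devonian (419.2–358.9), Carboniferous (358.9–298.9), Permian (298.9–251.902), Triassic (251.902–201.4).
That is 5 complete periods.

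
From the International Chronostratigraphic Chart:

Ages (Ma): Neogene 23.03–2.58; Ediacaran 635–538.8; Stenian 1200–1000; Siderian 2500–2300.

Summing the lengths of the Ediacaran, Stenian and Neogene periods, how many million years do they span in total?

316.65 million years

Duration is start − end for each: (635 − 538.8) + (1200 − 1000) + (23.03 − 2.58).
That is 96.2 + 200 + 20.45, which totals 316.65 million years.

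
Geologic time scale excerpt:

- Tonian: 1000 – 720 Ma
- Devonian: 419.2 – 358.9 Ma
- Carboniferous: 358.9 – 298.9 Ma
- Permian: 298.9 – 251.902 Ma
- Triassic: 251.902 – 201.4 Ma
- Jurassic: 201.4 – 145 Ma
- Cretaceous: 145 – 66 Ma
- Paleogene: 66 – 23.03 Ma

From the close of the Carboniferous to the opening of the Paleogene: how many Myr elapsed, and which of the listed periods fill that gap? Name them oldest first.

232.9 million years; Permian, Triassic, Jurassic, Cretaceous

End of Carboniferous = 298.9 Ma; start of Paleogene = 66 Ma.
Gap = 298.9 − 66 = 232.9 Myr.
Periods wholly inside 298.9–66 Ma: Permian (298.9–251.902), Triassic (251.902–201.4), Jurassic (201.4–145), Cretaceous (145–66).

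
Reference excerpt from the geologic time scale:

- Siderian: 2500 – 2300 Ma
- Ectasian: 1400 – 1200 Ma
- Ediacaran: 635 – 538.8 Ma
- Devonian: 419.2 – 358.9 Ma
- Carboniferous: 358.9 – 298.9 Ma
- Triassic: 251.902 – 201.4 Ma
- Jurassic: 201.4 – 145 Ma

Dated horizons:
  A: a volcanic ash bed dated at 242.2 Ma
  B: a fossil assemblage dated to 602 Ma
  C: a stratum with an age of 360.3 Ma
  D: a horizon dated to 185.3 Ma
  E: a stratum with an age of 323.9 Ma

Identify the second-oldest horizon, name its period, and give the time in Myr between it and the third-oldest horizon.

C, in the Devonian; 36.4 million years to E

Larger Ma means older, so oldest first: B 602 > C 360.3 > E 323.9 > A 242.2 > D 185.3.
Counting 2 along gives C (360.3 Ma); the excerpt puts that inside the Devonian, 419.2–358.9 Ma.
Next in line is E (323.9 Ma), and 360.3 − 323.9 = 36.4 Myr.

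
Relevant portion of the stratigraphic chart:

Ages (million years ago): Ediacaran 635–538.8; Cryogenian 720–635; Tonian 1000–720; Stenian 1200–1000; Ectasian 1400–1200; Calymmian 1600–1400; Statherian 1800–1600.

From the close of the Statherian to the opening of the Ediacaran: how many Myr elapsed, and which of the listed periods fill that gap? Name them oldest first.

The Statherian closes at 1600 Ma and the Ediacaran opens at 635 Ma, so the interval is 1600 − 635 = 965 Myr.
A period fits inside if it starts at or after 1600 Ma and ends at or before 635 Ma; oldest first that gives Calymmian, Ectasian, Stenian, Tonian, Cryogenian.

965 million years; Calymmian, Ectasian, Stenian, Tonian, Cryogenian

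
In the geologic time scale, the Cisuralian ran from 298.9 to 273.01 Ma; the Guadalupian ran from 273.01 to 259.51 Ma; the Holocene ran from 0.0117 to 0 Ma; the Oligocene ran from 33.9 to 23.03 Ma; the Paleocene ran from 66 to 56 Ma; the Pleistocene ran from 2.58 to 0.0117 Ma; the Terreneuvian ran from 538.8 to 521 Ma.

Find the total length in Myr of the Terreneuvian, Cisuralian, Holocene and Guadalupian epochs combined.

Duration is start − end for each: (538.8 − 521) + (298.9 − 273.01) + (0.0117 − 0) + (273.01 − 259.51).
That is 17.8 + 25.89 + 0.0117 + 13.5, which totals 57.2017 million years.

57.2017 million years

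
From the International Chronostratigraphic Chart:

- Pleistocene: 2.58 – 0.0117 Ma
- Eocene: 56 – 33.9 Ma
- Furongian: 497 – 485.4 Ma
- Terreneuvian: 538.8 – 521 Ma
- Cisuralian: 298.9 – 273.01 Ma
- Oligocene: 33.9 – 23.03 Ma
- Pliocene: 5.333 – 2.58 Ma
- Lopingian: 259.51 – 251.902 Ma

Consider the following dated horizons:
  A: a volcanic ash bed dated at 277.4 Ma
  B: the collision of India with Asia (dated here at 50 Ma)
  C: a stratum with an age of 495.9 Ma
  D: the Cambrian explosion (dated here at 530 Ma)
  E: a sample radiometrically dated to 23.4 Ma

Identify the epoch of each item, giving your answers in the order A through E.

A — Cisuralian; B — Eocene; C — Furongian; D — Terreneuvian; E — Oligocene

A: 277.4 Ma lies in 298.9–273.01 Ma, so Cisuralian.
B: 50 Ma lies in 56–33.9 Ma, so Eocene.
C: 495.9 Ma lies in 497–485.4 Ma, so Furongian.
D: 530 Ma lies in 538.8–521 Ma, so Terreneuvian.
E: 23.4 Ma lies in 33.9–23.03 Ma, so Oligocene.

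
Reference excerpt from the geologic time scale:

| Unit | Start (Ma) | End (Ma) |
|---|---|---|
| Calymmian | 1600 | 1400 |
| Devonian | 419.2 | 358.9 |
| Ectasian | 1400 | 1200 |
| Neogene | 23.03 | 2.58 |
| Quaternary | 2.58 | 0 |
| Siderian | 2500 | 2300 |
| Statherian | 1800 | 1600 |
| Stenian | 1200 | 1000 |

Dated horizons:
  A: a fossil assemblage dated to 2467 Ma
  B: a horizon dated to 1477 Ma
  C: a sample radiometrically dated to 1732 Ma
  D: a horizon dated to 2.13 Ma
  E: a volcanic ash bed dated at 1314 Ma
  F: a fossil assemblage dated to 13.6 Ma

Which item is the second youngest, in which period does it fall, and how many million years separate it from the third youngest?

F, in the Neogene; 1300.4 million years to E

Smaller Ma means younger, so youngest first: D 2.13 < F 13.6 < E 1314 < B 1477 < C 1732 < A 2467.
Counting 2 along gives F (13.6 Ma); the excerpt puts that inside the Neogene, 23.03–2.58 Ma.
Next in line is E (1314 Ma), and 1314 − 13.6 = 1300.4 Myr.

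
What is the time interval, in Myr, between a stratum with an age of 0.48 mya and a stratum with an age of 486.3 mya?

485.82 million years

486.3 − 0.48 = 485.82 million years.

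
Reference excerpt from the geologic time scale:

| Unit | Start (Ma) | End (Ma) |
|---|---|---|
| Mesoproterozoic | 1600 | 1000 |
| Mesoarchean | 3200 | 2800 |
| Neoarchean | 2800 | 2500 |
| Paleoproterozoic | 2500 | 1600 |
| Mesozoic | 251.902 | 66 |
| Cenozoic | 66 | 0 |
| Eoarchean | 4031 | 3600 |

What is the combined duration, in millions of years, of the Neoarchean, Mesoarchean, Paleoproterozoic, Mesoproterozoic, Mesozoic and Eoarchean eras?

Duration is start − end for each: (2800 − 2500) + (3200 − 2800) + (2500 − 1600) + (1600 − 1000) + (251.902 − 66) + (4031 − 3600).
That is 300 + 400 + 900 + 600 + 185.902 + 431, which totals 2816.902 million years.

2816.902 million years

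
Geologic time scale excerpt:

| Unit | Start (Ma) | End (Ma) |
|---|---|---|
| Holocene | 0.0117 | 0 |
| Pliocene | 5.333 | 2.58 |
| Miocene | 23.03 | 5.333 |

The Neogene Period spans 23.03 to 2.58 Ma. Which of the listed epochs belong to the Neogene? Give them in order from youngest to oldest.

Epochs with both bounds inside 23.03–2.58 Ma: Pliocene (5.333–2.58), Miocene (23.03–5.333).

Pliocene, Miocene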